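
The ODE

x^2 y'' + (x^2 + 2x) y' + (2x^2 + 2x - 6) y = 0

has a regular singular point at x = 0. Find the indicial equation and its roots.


Divide by x^2 to reach normal form y'' + P_1(x) y' + P_2(x) y = 0 with P_1(x) = 1 + 2/x and P_2(x) = 2 + 2/x - 6/x^2.
x = 0 is a singular point because the y'-coefficient 1 + 2/x has a pole at x = 0 and the y-coefficient 2 + 2/x - 6/x^2 has a pole at x = 0.
It is a regular singular point because x P_1(x) = p(x) = x + 2 and x^2 P_2(x) = q(x) = 2x^2 + 2x - 6 are polynomials, hence analytic at x = 0.
p(0) = 2,  q(0) = -6.
Indicial equation: r(r-1) + p(0) r + q(0) = 0, i.e. r^2 + (p(0) - 1) r + q(0) = 0, i.e. r^2 + 1 r - 6 = 0.
Discriminant: (1)^2 - 4(-6) = 25, so r = (-1 ± 5)/2.
Solving: r_1 = 2, r_2 = -3.

indicial: r^2 + 1 r - 6 = 0; roots r_1 = 2, r_2 = -3


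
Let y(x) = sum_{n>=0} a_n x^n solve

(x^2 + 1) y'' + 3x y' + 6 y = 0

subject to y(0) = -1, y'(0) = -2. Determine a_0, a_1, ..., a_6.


Ansatz: y(x) = sum_{n>=0} a_n x^n, so y'(x) = sum_{n>=1} n a_n x^(n-1) and y''(x) = sum_{n>=2} n(n-1) a_n x^(n-2).
Substitute into P(x) y'' + Q(x) y' + R(x) y = 0 with P(x) = x^2 + 1, Q(x) = 3x, R(x) = 6, and match powers of x.
Initial conditions: a_0 = -1, a_1 = -2.
Setting the coefficient of each power of x to zero and solving order by order (substituting the coefficients already found):
  x^0: 2 a_2 + 6 a_0 = 0  ->  2 a_2 = -6 a_0 = 6  ->  a_2 = 3
  x^1: 6 a_3 + 9 a_1 = 0  ->  6 a_3 = -9 a_1 = 18  ->  a_3 = 3
  x^2: 12 a_4 + 14 a_2 = 0  ->  12 a_4 = -14 a_2 = -42  ->  a_4 = -7/2
  x^3: 20 a_5 + 21 a_3 = 0  ->  20 a_5 = -21 a_3 = -63  ->  a_5 = -63/20
  x^4: 30 a_6 + 30 a_4 = 0  ->  30 a_6 = -30 a_4 = 105  ->  a_6 = 7/2
Truncated series: y(x) = -1 - 2 x + 3 x^2 + 3 x^3 - (7/2) x^4 - (63/20) x^5 + (7/2) x^6 + O(x^7).

a_0 = -1; a_1 = -2; a_2 = 3; a_3 = 3; a_4 = -7/2; a_5 = -63/20; a_6 = 7/2


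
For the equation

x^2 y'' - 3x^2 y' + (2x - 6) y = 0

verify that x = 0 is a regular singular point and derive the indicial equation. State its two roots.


Divide by x^2 to reach normal form y'' + P_1(x) y' + P_2(x) y = 0 with P_1(x) = -3 and P_2(x) = 2/x - 6/x^2.
x = 0 is a singular point because the y-coefficient 2/x - 6/x^2 has a pole at x = 0.
It is a regular singular point because x P_1(x) = p(x) = -3x and x^2 P_2(x) = q(x) = 2x - 6 are polynomials, hence analytic at x = 0.
p(0) = 0,  q(0) = -6.
Indicial equation: r(r-1) + p(0) r + q(0) = 0, i.e. r^2 + (p(0) - 1) r + q(0) = 0, i.e. r^2 - 1 r - 6 = 0.
Discriminant: (-1)^2 - 4(-6) = 25, so r = (1 ± 5)/2.
Solving: r_1 = 3, r_2 = -2.

indicial: r^2 - 1 r - 6 = 0; roots r_1 = 3, r_2 = -2


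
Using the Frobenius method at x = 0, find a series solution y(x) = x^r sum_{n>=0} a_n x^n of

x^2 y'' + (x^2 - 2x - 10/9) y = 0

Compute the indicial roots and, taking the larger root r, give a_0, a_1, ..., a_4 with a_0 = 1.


Write in Frobenius form y'' + (p(x)/x) y' + (q(x)/x^2) y = 0:
  p(x) = 0,  q(x) = x^2 - 2x - 10/9.
Indicial equation: r(r-1) + (0) r + (-10/9) = 0 -> roots r_1 = 5/3, r_2 = -2/3.
Take r = r_1 = 5/3. Let y(x) = x^r sum_{n>=0} a_n x^n with a_0 = 1.
Substitute y = x^r sum a_n x^n and match x^{r+n}. The recurrence is
  D(n) a_n - 2 a_{n-1} + 1 a_{n-2} = 0,  where D(n) = (r+n)(r+n-1) + (0)(r+n) + (-10/9).
  a_n = [2 a_{n-1} - 1 a_{n-2}] / D(n).
Since the indicial polynomial factors as (r - r_1)(r - r_2), D(n) = (r_1 + n - r_1)(r_1 + n - r_2) = n(n + 7/3).
Evaluating step by step (a_0 = 1):
  n = 1: D(1) = 1(1 + 7/3) = 10/3; numerator = 2(1) = 2; a_1 = (2)/(10/3) = 3/5
  n = 2: D(2) = 2(2 + 7/3) = 26/3; numerator = 2(3/5) - 1(1) = 1/5; a_2 = (1/5)/(26/3) = 3/130
  n = 3: D(3) = 3(3 + 7/3) = 16; numerator = 2(3/130) - 1(3/5) = -36/65; a_3 = (-36/65)/(16) = -9/260
  n = 4: D(4) = 4(4 + 7/3) = 76/3; numerator = 2(-9/260) - 1(3/130) = -6/65; a_4 = (-6/65)/(76/3) = -9/2470

r = 5/3; a_0 = 1; a_1 = 3/5; a_2 = 3/130; a_3 = -9/260; a_4 = -9/2470


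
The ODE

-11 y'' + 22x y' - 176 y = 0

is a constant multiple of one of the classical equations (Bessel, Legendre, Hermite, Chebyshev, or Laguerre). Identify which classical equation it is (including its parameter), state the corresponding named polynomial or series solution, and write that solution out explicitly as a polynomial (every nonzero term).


All three coefficients share the factor -11; dividing through by -11 gives  y'' - 2x y' + 16 y = 0.
This matches the Hermite equation y'' - 2x y' + 2n y = 0 with 2n = 16, so n = 8; the polynomial solution is H_8(x).
With y = sum_k a_k x^k, matching x^k gives (k+2)(k+1) a_{k+2} = 2(k - n) a_k = 2(k - 8) a_k. The right side vanishes at k = 8, so the series with the parity of 8 terminates at degree 8.
Standard normalization: leading coefficient of H_n is 2^n, so a_8 = 2^8 = 256. Work downward with a_k = (k+1)(k+2) a_{k+2} / (2(k - n)):
  a_6 = (7)(8)(256) / (2(6 - 8)) = 14336/(-4) = -3584
  a_4 = (5)(6)(-3584) / (2(4 - 8)) = -107520/(-8) = 13440
  a_2 = (3)(4)(13440) / (2(2 - 8)) = 161280/(-12) = -13440
  a_0 = (1)(2)(-13440) / (2(0 - 8)) = -26880/(-16) = 1680
Hence H_8(x) = 256 x^8 - 3584 x^6 + 13440 x^4 - 13440 x^2 + 1680.

H_8(x); series = 256 x^8 - 3584 x^6 + 13440 x^4 - 13440 x^2 + 1680


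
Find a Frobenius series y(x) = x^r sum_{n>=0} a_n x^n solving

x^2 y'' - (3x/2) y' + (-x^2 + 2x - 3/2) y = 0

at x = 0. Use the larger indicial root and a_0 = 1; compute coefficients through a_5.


Write in Frobenius form y'' + (p(x)/x) y' + (q(x)/x^2) y = 0:
  p(x) = -3/2,  q(x) = -x^2 + 2x - 3/2.
Indicial equation: r(r-1) + (-3/2) r + (-3/2) = 0 -> roots r_1 = 3, r_2 = -1/2.
Take r = r_1 = 3. Let y(x) = x^r sum_{n>=0} a_n x^n with a_0 = 1.
Substitute y = x^r sum a_n x^n and match x^{r+n}. The recurrence is
  D(n) a_n + 2 a_{n-1} - 1 a_{n-2} = 0,  where D(n) = (r+n)(r+n-1) + (-3/2)(r+n) + (-3/2).
  a_n = [-2 a_{n-1} + 1 a_{n-2}] / D(n).
Since the indicial polynomial factors as (r - r_1)(r - r_2), D(n) = (r_1 + n - r_1)(r_1 + n - r_2) = n(n + 7/2).
Evaluating step by step (a_0 = 1):
  n = 1: D(1) = 1(1 + 7/2) = 9/2; numerator = -2(1) = -2; a_1 = (-2)/(9/2) = -4/9
  n = 2: D(2) = 2(2 + 7/2) = 11; numerator = -2(-4/9) + 1(1) = 17/9; a_2 = (17/9)/(11) = 17/99
  n = 3: D(3) = 3(3 + 7/2) = 39/2; numerator = -2(17/99) + 1(-4/9) = -26/33; a_3 = (-26/33)/(39/2) = -4/99
  n = 4: D(4) = 4(4 + 7/2) = 30; numerator = -2(-4/99) + 1(17/99) = 25/99; a_4 = (25/99)/(30) = 5/594
  n = 5: D(5) = 5(5 + 7/2) = 85/2; numerator = -2(5/594) + 1(-4/99) = -17/297; a_5 = (-17/297)/(85/2) = -2/1485

r = 3; a_0 = 1; a_1 = -4/9; a_2 = 17/99; a_3 = -4/99; a_4 = 5/594; a_5 = -2/1485


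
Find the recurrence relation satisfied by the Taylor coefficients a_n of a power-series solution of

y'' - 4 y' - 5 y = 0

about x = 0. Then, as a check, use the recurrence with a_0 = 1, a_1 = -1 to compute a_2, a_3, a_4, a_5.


Substitute y = sum_n a_n x^n.
y''(x) has coefficient (n+2)(n+1) a_{n+2} at x^n;
-4 y'(x) has coefficient -4 (n+1) a_{n+1} at x^n;
-5 y(x) has coefficient -5 a_n at x^n.
Matching x^n: (n+2)(n+1) a_{n+2} - 4 (n+1) a_{n+1} - 5 a_n = 0.
Thus a_{n+2} = [4 (n+1) a_{n+1} + 5 a_n] / ((n+1)(n+2)).

Check with a_0 = 1, a_1 = -1 (apply the recurrence for n = 0, 1, 2, 3): a_0 = 1, a_1 = -1, a_2 = 1/2, a_3 = -1/6, a_4 = 1/24, a_5 = -1/120.

a_(n+2) = [4 (n+1) a_(n+1) + 5 a_n] / ((n+1)(n+2)); check: a_0 = 1, a_1 = -1, a_2 = 1/2, a_3 = -1/6, a_4 = 1/24, a_5 = -1/120


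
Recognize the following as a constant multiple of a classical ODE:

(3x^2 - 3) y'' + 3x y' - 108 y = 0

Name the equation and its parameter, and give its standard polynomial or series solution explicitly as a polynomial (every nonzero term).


All three coefficients share the factor -3; dividing through by -3 gives  (1 - x^2) y'' - x y' + 36 y = 0.
This matches the Chebyshev equation (1 - x^2) y'' - x y' + n^2 y = 0 (note the -x y' term, not -2x y') with n^2 = 36, so n = 6; the polynomial solution is T_6(x).
With y = sum_k a_k x^k, matching x^k gives (k+2)(k+1) a_{k+2} = (k^2 - n^2) a_k = (k - 6)(k + 6) a_k. The right side vanishes at k = 6, so the series with the parity of 6 terminates at degree 6.
Standard normalization: leading coefficient of T_n is 2^(n-1), so a_6 = 2^5 = 32. Work downward with a_k = (k+1)(k+2) a_{k+2} / ((k - 6)(k + 6)):
  a_4 = (5)(6)(32) / ((4 - 6)(4 + 6)) = 960/(-20) = -48
  a_2 = (3)(4)(-48) / ((2 - 6)(2 + 6)) = -576/(-32) = 18
  a_0 = (1)(2)(18) / ((0 - 6)(0 + 6)) = 36/(-36) = -1
Hence T_6(x) = 32 x^6 - 48 x^4 + 18 x^2 - 1.

T_6(x); series = 32 x^6 - 48 x^4 + 18 x^2 - 1


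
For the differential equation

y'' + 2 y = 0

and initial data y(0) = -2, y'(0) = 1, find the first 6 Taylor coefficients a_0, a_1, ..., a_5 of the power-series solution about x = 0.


Ansatz: y(x) = sum_{n>=0} a_n x^n, so y'(x) = sum_{n>=1} n a_n x^(n-1) and y''(x) = sum_{n>=2} n(n-1) a_n x^(n-2).
Substitute into P(x) y'' + Q(x) y' + R(x) y = 0 with P(x) = 1, Q(x) = 0, R(x) = 2, and match powers of x.
Initial conditions: a_0 = -2, a_1 = 1.
Setting the coefficient of each power of x to zero and solving order by order (substituting the coefficients already found):
  x^0: 2 a_2 + 2 a_0 = 0  ->  2 a_2 = -2 a_0 = 4  ->  a_2 = 2
  x^1: 6 a_3 + 2 a_1 = 0  ->  6 a_3 = -2 a_1 = -2  ->  a_3 = -1/3
  x^2: 12 a_4 + 2 a_2 = 0  ->  12 a_4 = -2 a_2 = -4  ->  a_4 = -1/3
  x^3: 20 a_5 + 2 a_3 = 0  ->  20 a_5 = -2 a_3 = 2/3  ->  a_5 = 1/30
Truncated series: y(x) = -2 + x + 2 x^2 - (1/3) x^3 - (1/3) x^4 + (1/30) x^5 + O(x^6).

a_0 = -2; a_1 = 1; a_2 = 2; a_3 = -1/3; a_4 = -1/3; a_5 = 1/30


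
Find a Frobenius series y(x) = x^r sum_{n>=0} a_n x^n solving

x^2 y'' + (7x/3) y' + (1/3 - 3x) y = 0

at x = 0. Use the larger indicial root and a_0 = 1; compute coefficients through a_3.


Write in Frobenius form y'' + (p(x)/x) y' + (q(x)/x^2) y = 0:
  p(x) = 7/3,  q(x) = 1/3 - 3x.
Indicial equation: r(r-1) + (7/3) r + (1/3) = 0 -> roots r_1 = -1/3, r_2 = -1.
Take r = r_1 = -1/3. Let y(x) = x^r sum_{n>=0} a_n x^n with a_0 = 1.
Substitute y = x^r sum a_n x^n and match x^{r+n}. The recurrence is
  D(n) a_n - 3 a_{n-1} = 0,  where D(n) = (r+n)(r+n-1) + (7/3)(r+n) + (1/3).
  a_n = 3 / D(n) * a_{n-1}.
Since the indicial polynomial factors as (r - r_1)(r - r_2), D(n) = (r_1 + n - r_1)(r_1 + n - r_2) = n(n + 2/3).
Evaluating step by step (a_0 = 1):
  n = 1: D(1) = 1(1 + 2/3) = 5/3; numerator = 3(1) = 3; a_1 = (3)/(5/3) = 9/5
  n = 2: D(2) = 2(2 + 2/3) = 16/3; numerator = 3(9/5) = 27/5; a_2 = (27/5)/(16/3) = 81/80
  n = 3: D(3) = 3(3 + 2/3) = 11; numerator = 3(81/80) = 243/80; a_3 = (243/80)/(11) = 243/880

r = -1/3; a_0 = 1; a_1 = 9/5; a_2 = 81/80; a_3 = 243/880


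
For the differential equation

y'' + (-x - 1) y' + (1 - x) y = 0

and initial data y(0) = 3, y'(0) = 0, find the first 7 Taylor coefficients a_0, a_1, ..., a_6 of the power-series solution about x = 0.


Ansatz: y(x) = sum_{n>=0} a_n x^n, so y'(x) = sum_{n>=1} n a_n x^(n-1) and y''(x) = sum_{n>=2} n(n-1) a_n x^(n-2).
Substitute into P(x) y'' + Q(x) y' + R(x) y = 0 with P(x) = 1, Q(x) = -x - 1, R(x) = 1 - x, and match powers of x.
Initial conditions: a_0 = 3, a_1 = 0.
Setting the coefficient of each power of x to zero and solving order by order (substituting the coefficients already found):
  x^0: 2 a_2 - a_1 + a_0 = 0  ->  2 a_2 = a_1 - a_0 = -3  ->  a_2 = -3/2
  x^1: 6 a_3 - 2 a_2 - a_0 = 0  ->  6 a_3 = 2 a_2 + a_0 = 0  ->  a_3 = 0
  x^2: 12 a_4 - 3 a_3 - a_2 - a_1 = 0  ->  12 a_4 = 3 a_3 + a_2 + a_1 = -3/2  ->  a_4 = -1/8
  x^3: 20 a_5 - 4 a_4 - 2 a_3 - a_2 = 0  ->  20 a_5 = 4 a_4 + 2 a_3 + a_2 = -2  ->  a_5 = -1/10
  x^4: 30 a_6 - 5 a_5 - 3 a_4 - a_3 = 0  ->  30 a_6 = 5 a_5 + 3 a_4 + a_3 = -7/8  ->  a_6 = -7/240
Truncated series: y(x) = 3 - (3/2) x^2 - (1/8) x^4 - (1/10) x^5 - (7/240) x^6 + O(x^7).

a_0 = 3; a_1 = 0; a_2 = -3/2; a_3 = 0; a_4 = -1/8; a_5 = -1/10; a_6 = -7/240


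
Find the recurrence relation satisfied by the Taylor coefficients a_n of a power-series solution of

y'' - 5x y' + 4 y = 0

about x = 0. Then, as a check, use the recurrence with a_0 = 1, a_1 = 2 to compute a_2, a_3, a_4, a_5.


Substitute y = sum_n a_n x^n.
y''(x) has coefficient (n+2)(n+1) a_{n+2} at x^n;
-5 x y'(x) has coefficient -5 n a_n at x^n (shift);
4 y(x) has coefficient 4 a_n at x^n.
Matching x^n: (n+2)(n+1) a_{n+2} + (-5n + 4) a_n = 0.
Thus a_{n+2} = (5n - 4) / ((n+1)(n+2)) * a_n.

Check with a_0 = 1, a_1 = 2 (apply the recurrence for n = 0, 1, 2, 3): a_0 = 1, a_1 = 2, a_2 = -2, a_3 = 1/3, a_4 = -1, a_5 = 11/60.

a_(n+2) = (5n - 4) / ((n+1)(n+2)) * a_n; check: a_0 = 1, a_1 = 2, a_2 = -2, a_3 = 1/3, a_4 = -1, a_5 = 11/60


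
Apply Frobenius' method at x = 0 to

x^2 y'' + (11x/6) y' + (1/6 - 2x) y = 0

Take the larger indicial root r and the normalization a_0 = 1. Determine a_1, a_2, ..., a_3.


Write in Frobenius form y'' + (p(x)/x) y' + (q(x)/x^2) y = 0:
  p(x) = 11/6,  q(x) = 1/6 - 2x.
Indicial equation: r(r-1) + (11/6) r + (1/6) = 0 -> roots r_1 = -1/3, r_2 = -1/2.
Take r = r_1 = -1/3. Let y(x) = x^r sum_{n>=0} a_n x^n with a_0 = 1.
Substitute y = x^r sum a_n x^n and match x^{r+n}. The recurrence is
  D(n) a_n - 2 a_{n-1} = 0,  where D(n) = (r+n)(r+n-1) + (11/6)(r+n) + (1/6).
  a_n = 2 / D(n) * a_{n-1}.
Since the indicial polynomial factors as (r - r_1)(r - r_2), D(n) = (r_1 + n - r_1)(r_1 + n - r_2) = n(n + 1/6).
Evaluating step by step (a_0 = 1):
  n = 1: D(1) = 1(1 + 1/6) = 7/6; numerator = 2(1) = 2; a_1 = (2)/(7/6) = 12/7
  n = 2: D(2) = 2(2 + 1/6) = 13/3; numerator = 2(12/7) = 24/7; a_2 = (24/7)/(13/3) = 72/91
  n = 3: D(3) = 3(3 + 1/6) = 19/2; numerator = 2(72/91) = 144/91; a_3 = (144/91)/(19/2) = 288/1729

r = -1/3; a_0 = 1; a_1 = 12/7; a_2 = 72/91; a_3 = 288/1729


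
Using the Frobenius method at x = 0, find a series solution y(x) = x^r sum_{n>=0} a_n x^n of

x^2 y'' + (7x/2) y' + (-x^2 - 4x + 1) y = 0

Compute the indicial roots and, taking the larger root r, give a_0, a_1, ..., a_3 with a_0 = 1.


Write in Frobenius form y'' + (p(x)/x) y' + (q(x)/x^2) y = 0:
  p(x) = 7/2,  q(x) = -x^2 - 4x + 1.
Indicial equation: r(r-1) + (7/2) r + (1) = 0 -> roots r_1 = -1/2, r_2 = -2.
Take r = r_1 = -1/2. Let y(x) = x^r sum_{n>=0} a_n x^n with a_0 = 1.
Substitute y = x^r sum a_n x^n and match x^{r+n}. The recurrence is
  D(n) a_n - 4 a_{n-1} - 1 a_{n-2} = 0,  where D(n) = (r+n)(r+n-1) + (7/2)(r+n) + (1).
  a_n = [4 a_{n-1} + 1 a_{n-2}] / D(n).
Since the indicial polynomial factors as (r - r_1)(r - r_2), D(n) = (r_1 + n - r_1)(r_1 + n - r_2) = n(n + 3/2).
Evaluating step by step (a_0 = 1):
  n = 1: D(1) = 1(1 + 3/2) = 5/2; numerator = 4(1) = 4; a_1 = (4)/(5/2) = 8/5
  n = 2: D(2) = 2(2 + 3/2) = 7; numerator = 4(8/5) + 1(1) = 37/5; a_2 = (37/5)/(7) = 37/35
  n = 3: D(3) = 3(3 + 3/2) = 27/2; numerator = 4(37/35) + 1(8/5) = 204/35; a_3 = (204/35)/(27/2) = 136/315

r = -1/2; a_0 = 1; a_1 = 8/5; a_2 = 37/35; a_3 = 136/315


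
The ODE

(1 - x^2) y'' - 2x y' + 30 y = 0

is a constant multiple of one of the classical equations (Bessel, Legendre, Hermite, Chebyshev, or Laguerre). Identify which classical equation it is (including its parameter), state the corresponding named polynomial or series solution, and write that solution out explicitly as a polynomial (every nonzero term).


The equation is already in a standard form:  (1 - x^2) y'' - 2x y' + 30 y = 0.
This matches the Legendre equation (1 - x^2) y'' - 2x y' + n(n+1) y = 0 (note the -2x y' term) with n(n+1) = 30, so n = 5; the polynomial solution is P_5(x).
With y = sum_k a_k x^k, matching x^k gives (k+2)(k+1) a_{k+2} = [k(k+1) - n(n+1)] a_k = (k - 5)(k + 6) a_k. The right side vanishes at k = 5, so the series with the parity of 5 terminates at degree 5.
Standard normalization (P_n(1) = 1): leading coefficient (2n)!/(2^n (n!)^2) = 3628800/(32*14400) = 63/8, so a_5 = 63/8. Work downward with a_k = (k+1)(k+2) a_{k+2} / ((k - 5)(k + 6)):
  a_3 = (4)(5)(63/8) / ((3 - 5)(3 + 6)) = (315/2)/(-18) = -35/4
  a_1 = (2)(3)(-35/4) / ((1 - 5)(1 + 6)) = (-105/2)/(-28) = 15/8
Hence P_5(x) = 63 x^5/8 - 35 x^3/4 + 15 x/8.

P_5(x); series = 63 x^5/8 - 35 x^3/4 + 15 x/8


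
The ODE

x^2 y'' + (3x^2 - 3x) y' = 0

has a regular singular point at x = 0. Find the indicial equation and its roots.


Divide by x^2 to reach normal form y'' + P_1(x) y' + P_2(x) y = 0 with P_1(x) = 3 - 3/x and P_2(x) = 0.
x = 0 is a singular point because the y'-coefficient 3 - 3/x has a pole at x = 0.
It is a regular singular point because x P_1(x) = p(x) = 3x - 3 and x^2 P_2(x) = q(x) = 0 are polynomials, hence analytic at x = 0.
p(0) = -3,  q(0) = 0.
Indicial equation: r(r-1) + p(0) r + q(0) = 0, i.e. r^2 + (p(0) - 1) r + q(0) = 0, i.e. r^2 - 4 r = 0.
Discriminant: (-4)^2 - 4(0) = 16, so r = (4 ± 4)/2.
Solving: r_1 = 4, r_2 = 0.

indicial: r^2 - 4 r = 0; roots r_1 = 4, r_2 = 0


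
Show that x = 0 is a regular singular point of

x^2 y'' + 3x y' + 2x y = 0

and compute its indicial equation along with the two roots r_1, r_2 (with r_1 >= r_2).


Divide by x^2 to reach normal form y'' + P_1(x) y' + P_2(x) y = 0 with P_1(x) = 3/x and P_2(x) = 2/x.
x = 0 is a singular point because the y'-coefficient 3/x has a pole at x = 0 and the y-coefficient 2/x has a pole at x = 0.
It is a regular singular point because x P_1(x) = p(x) = 3 and x^2 P_2(x) = q(x) = 2x are polynomials, hence analytic at x = 0.
p(0) = 3,  q(0) = 0.
Indicial equation: r(r-1) + p(0) r + q(0) = 0, i.e. r^2 + (p(0) - 1) r + q(0) = 0, i.e. r^2 + 2 r = 0.
Discriminant: (2)^2 - 4(0) = 4, so r = (-2 ± 2)/2.
Solving: r_1 = 0, r_2 = -2.

indicial: r^2 + 2 r = 0; roots r_1 = 0, r_2 = -2


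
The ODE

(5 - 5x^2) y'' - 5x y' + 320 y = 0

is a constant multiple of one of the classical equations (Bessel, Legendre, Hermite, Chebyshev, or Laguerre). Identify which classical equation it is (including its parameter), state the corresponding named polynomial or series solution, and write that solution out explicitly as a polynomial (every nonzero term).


All three coefficients share the factor 5; dividing through by 5 gives  (1 - x^2) y'' - x y' + 64 y = 0.
This matches the Chebyshev equation (1 - x^2) y'' - x y' + n^2 y = 0 (note the -x y' term, not -2x y') with n^2 = 64, so n = 8; the polynomial solution is T_8(x).
With y = sum_k a_k x^k, matching x^k gives (k+2)(k+1) a_{k+2} = (k^2 - n^2) a_k = (k - 8)(k + 8) a_k. The right side vanishes at k = 8, so the series with the parity of 8 terminates at degree 8.
Standard normalization: leading coefficient of T_n is 2^(n-1), so a_8 = 2^7 = 128. Work downward with a_k = (k+1)(k+2) a_{k+2} / ((k - 8)(k + 8)):
  a_6 = (7)(8)(128) / ((6 - 8)(6 + 8)) = 7168/(-28) = -256
  a_4 = (5)(6)(-256) / ((4 - 8)(4 + 8)) = -7680/(-48) = 160
  a_2 = (3)(4)(160) / ((2 - 8)(2 + 8)) = 1920/(-60) = -32
  a_0 = (1)(2)(-32) / ((0 - 8)(0 + 8)) = -64/(-64) = 1
Hence T_8(x) = 128 x^8 - 256 x^6 + 160 x^4 - 32 x^2 + 1.

T_8(x); series = 128 x^8 - 256 x^6 + 160 x^4 - 32 x^2 + 1


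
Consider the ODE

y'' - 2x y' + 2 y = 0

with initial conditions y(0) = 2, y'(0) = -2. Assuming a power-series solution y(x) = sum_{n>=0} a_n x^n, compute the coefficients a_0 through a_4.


Ansatz: y(x) = sum_{n>=0} a_n x^n, so y'(x) = sum_{n>=1} n a_n x^(n-1) and y''(x) = sum_{n>=2} n(n-1) a_n x^(n-2).
Substitute into P(x) y'' + Q(x) y' + R(x) y = 0 with P(x) = 1, Q(x) = -2x, R(x) = 2, and match powers of x.
Initial conditions: a_0 = 2, a_1 = -2.
Setting the coefficient of each power of x to zero and solving order by order (substituting the coefficients already found):
  x^0: 2 a_2 + 2 a_0 = 0  ->  2 a_2 = -2 a_0 = -4  ->  a_2 = -2
  x^1: 6 a_3 = 0  ->  a_3 = 0
  x^2: 12 a_4 - 2 a_2 = 0  ->  12 a_4 = 2 a_2 = -4  ->  a_4 = -1/3
Truncated series: y(x) = 2 - 2 x - 2 x^2 - (1/3) x^4 + O(x^5).

a_0 = 2; a_1 = -2; a_2 = -2; a_3 = 0; a_4 = -1/3


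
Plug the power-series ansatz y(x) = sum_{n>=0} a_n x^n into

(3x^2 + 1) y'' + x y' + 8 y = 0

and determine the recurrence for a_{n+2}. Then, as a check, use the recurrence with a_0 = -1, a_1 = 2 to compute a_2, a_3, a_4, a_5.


Substitute y = sum_n a_n x^n.
(1 + 3 x^2) y'' contributes (n+2)(n+1) a_{n+2} + 3 n(n-1) a_n at x^n.
x y'(x) contributes n a_n at x^n.
8 y(x) contributes 8 a_n at x^n.
Matching x^n: (n+2)(n+1) a_{n+2} + (3 n(n-1) + n + 8) a_n = 0.
Thus a_{n+2} = (-3 n(n-1) - n - 8) / ((n+1)(n+2)) * a_n.

Check with a_0 = -1, a_1 = 2 (apply the recurrence for n = 0, 1, 2, 3): a_0 = -1, a_1 = 2, a_2 = 4, a_3 = -3, a_4 = -16/3, a_5 = 87/20.

a_(n+2) = (-3 n(n-1) - n - 8) / ((n+1)(n+2)) * a_n; check: a_0 = -1, a_1 = 2, a_2 = 4, a_3 = -3, a_4 = -16/3, a_5 = 87/20


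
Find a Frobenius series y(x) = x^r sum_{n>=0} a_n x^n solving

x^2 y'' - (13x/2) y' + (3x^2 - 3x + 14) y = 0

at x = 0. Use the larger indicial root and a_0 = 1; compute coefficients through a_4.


Write in Frobenius form y'' + (p(x)/x) y' + (q(x)/x^2) y = 0:
  p(x) = -13/2,  q(x) = 3x^2 - 3x + 14.
Indicial equation: r(r-1) + (-13/2) r + (14) = 0 -> roots r_1 = 4, r_2 = 7/2.
Take r = r_1 = 4. Let y(x) = x^r sum_{n>=0} a_n x^n with a_0 = 1.
Substitute y = x^r sum a_n x^n and match x^{r+n}. The recurrence is
  D(n) a_n - 3 a_{n-1} + 3 a_{n-2} = 0,  where D(n) = (r+n)(r+n-1) + (-13/2)(r+n) + (14).
  a_n = [3 a_{n-1} - 3 a_{n-2}] / D(n).
Since the indicial polynomial factors as (r - r_1)(r - r_2), D(n) = (r_1 + n - r_1)(r_1 + n - r_2) = n(n + 1/2).
Evaluating step by step (a_0 = 1):
  n = 1: D(1) = 1(1 + 1/2) = 3/2; numerator = 3(1) = 3; a_1 = (3)/(3/2) = 2
  n = 2: D(2) = 2(2 + 1/2) = 5; numerator = 3(2) - 3(1) = 3; a_2 = (3)/(5) = 3/5
  n = 3: D(3) = 3(3 + 1/2) = 21/2; numerator = 3(3/5) - 3(2) = -21/5; a_3 = (-21/5)/(21/2) = -2/5
  n = 4: D(4) = 4(4 + 1/2) = 18; numerator = 3(-2/5) - 3(3/5) = -3; a_4 = (-3)/(18) = -1/6

r = 4; a_0 = 1; a_1 = 2; a_2 = 3/5; a_3 = -2/5; a_4 = -1/6


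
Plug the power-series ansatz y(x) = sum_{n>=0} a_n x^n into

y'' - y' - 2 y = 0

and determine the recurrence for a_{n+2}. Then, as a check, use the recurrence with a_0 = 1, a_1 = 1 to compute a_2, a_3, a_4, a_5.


Substitute y = sum_n a_n x^n.
y''(x) has coefficient (n+2)(n+1) a_{n+2} at x^n;
-y'(x) has coefficient -(n+1) a_{n+1} at x^n;
-2 y(x) has coefficient -2 a_n at x^n.
Matching x^n: (n+2)(n+1) a_{n+2} - (n+1) a_{n+1} - 2 a_n = 0.
Thus a_{n+2} = [(n+1) a_{n+1} + 2 a_n] / ((n+1)(n+2)).

Check with a_0 = 1, a_1 = 1 (apply the recurrence for n = 0, 1, 2, 3): a_0 = 1, a_1 = 1, a_2 = 3/2, a_3 = 5/6, a_4 = 11/24, a_5 = 7/40.

a_(n+2) = [(n+1) a_(n+1) + 2 a_n] / ((n+1)(n+2)); check: a_0 = 1, a_1 = 1, a_2 = 3/2, a_3 = 5/6, a_4 = 11/24, a_5 = 7/40


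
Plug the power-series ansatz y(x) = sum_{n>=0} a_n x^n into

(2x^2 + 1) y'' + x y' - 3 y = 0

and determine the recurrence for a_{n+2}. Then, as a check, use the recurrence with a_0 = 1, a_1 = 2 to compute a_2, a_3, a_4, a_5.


Substitute y = sum_n a_n x^n.
(1 + 2 x^2) y'' contributes (n+2)(n+1) a_{n+2} + 2 n(n-1) a_n at x^n.
x y'(x) contributes n a_n at x^n.
-3 y(x) contributes -3 a_n at x^n.
Matching x^n: (n+2)(n+1) a_{n+2} + (2 n(n-1) + n - 3) a_n = 0.
Thus a_{n+2} = (-2 n(n-1) - n + 3) / ((n+1)(n+2)) * a_n.

Check with a_0 = 1, a_1 = 2 (apply the recurrence for n = 0, 1, 2, 3): a_0 = 1, a_1 = 2, a_2 = 3/2, a_3 = 2/3, a_4 = -3/8, a_5 = -2/5.

a_(n+2) = (-2 n(n-1) - n + 3) / ((n+1)(n+2)) * a_n; check: a_0 = 1, a_1 = 2, a_2 = 3/2, a_3 = 2/3, a_4 = -3/8, a_5 = -2/5


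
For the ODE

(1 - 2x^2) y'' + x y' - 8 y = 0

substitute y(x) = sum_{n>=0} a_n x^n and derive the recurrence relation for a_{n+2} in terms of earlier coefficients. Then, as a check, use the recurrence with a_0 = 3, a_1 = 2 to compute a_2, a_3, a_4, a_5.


Substitute y = sum_n a_n x^n.
(1 - 2 x^2) y'' contributes (n+2)(n+1) a_{n+2} - 2 n(n-1) a_n at x^n.
x y'(x) contributes n a_n at x^n.
-8 y(x) contributes -8 a_n at x^n.
Matching x^n: (n+2)(n+1) a_{n+2} + (-2 n(n-1) + n - 8) a_n = 0.
Thus a_{n+2} = (2 n(n-1) - n + 8) / ((n+1)(n+2)) * a_n.

Check with a_0 = 3, a_1 = 2 (apply the recurrence for n = 0, 1, 2, 3): a_0 = 3, a_1 = 2, a_2 = 12, a_3 = 7/3, a_4 = 10, a_5 = 119/60.

a_(n+2) = (2 n(n-1) - n + 8) / ((n+1)(n+2)) * a_n; check: a_0 = 3, a_1 = 2, a_2 = 12, a_3 = 7/3, a_4 = 10, a_5 = 119/60


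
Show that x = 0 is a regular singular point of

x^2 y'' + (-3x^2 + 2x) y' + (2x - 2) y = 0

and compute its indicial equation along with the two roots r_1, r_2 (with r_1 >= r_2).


Divide by x^2 to reach normal form y'' + P_1(x) y' + P_2(x) y = 0 with P_1(x) = -3 + 2/x and P_2(x) = 2/x - 2/x^2.
x = 0 is a singular point because the y'-coefficient -3 + 2/x has a pole at x = 0 and the y-coefficient 2/x - 2/x^2 has a pole at x = 0.
It is a regular singular point because x P_1(x) = p(x) = 2 - 3x and x^2 P_2(x) = q(x) = 2x - 2 are polynomials, hence analytic at x = 0.
p(0) = 2,  q(0) = -2.
Indicial equation: r(r-1) + p(0) r + q(0) = 0, i.e. r^2 + (p(0) - 1) r + q(0) = 0, i.e. r^2 + 1 r - 2 = 0.
Discriminant: (1)^2 - 4(-2) = 9, so r = (-1 ± 3)/2.
Solving: r_1 = 1, r_2 = -2.

indicial: r^2 + 1 r - 2 = 0; roots r_1 = 1, r_2 = -2


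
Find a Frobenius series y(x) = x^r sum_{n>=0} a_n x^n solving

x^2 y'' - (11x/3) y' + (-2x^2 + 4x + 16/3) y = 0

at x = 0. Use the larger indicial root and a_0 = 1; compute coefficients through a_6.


Write in Frobenius form y'' + (p(x)/x) y' + (q(x)/x^2) y = 0:
  p(x) = -11/3,  q(x) = -2x^2 + 4x + 16/3.
Indicial equation: r(r-1) + (-11/3) r + (16/3) = 0 -> roots r_1 = 8/3, r_2 = 2.
Take r = r_1 = 8/3. Let y(x) = x^r sum_{n>=0} a_n x^n with a_0 = 1.
Substitute y = x^r sum a_n x^n and match x^{r+n}. The recurrence is
  D(n) a_n + 4 a_{n-1} - 2 a_{n-2} = 0,  where D(n) = (r+n)(r+n-1) + (-11/3)(r+n) + (16/3).
  a_n = [-4 a_{n-1} + 2 a_{n-2}] / D(n).
Since the indicial polynomial factors as (r - r_1)(r - r_2), D(n) = (r_1 + n - r_1)(r_1 + n - r_2) = n(n + 2/3).
Evaluating step by step (a_0 = 1):
  n = 1: D(1) = 1(1 + 2/3) = 5/3; numerator = -4(1) = -4; a_1 = (-4)/(5/3) = -12/5
  n = 2: D(2) = 2(2 + 2/3) = 16/3; numerator = -4(-12/5) + 2(1) = 58/5; a_2 = (58/5)/(16/3) = 87/40
  n = 3: D(3) = 3(3 + 2/3) = 11; numerator = -4(87/40) + 2(-12/5) = -27/2; a_3 = (-27/2)/(11) = -27/22
  n = 4: D(4) = 4(4 + 2/3) = 56/3; numerator = -4(-27/22) + 2(87/40) = 2037/220; a_4 = (2037/220)/(56/3) = 873/1760
  n = 5: D(5) = 5(5 + 2/3) = 85/3; numerator = -4(873/1760) + 2(-27/22) = -1953/440; a_5 = (-1953/440)/(85/3) = -5859/37400
  n = 6: D(6) = 6(6 + 2/3) = 40; numerator = -4(-5859/37400) + 2(873/1760) = 11007/6800; a_6 = (11007/6800)/(40) = 11007/272000

r = 8/3; a_0 = 1; a_1 = -12/5; a_2 = 87/40; a_3 = -27/22; a_4 = 873/1760; a_5 = -5859/37400; a_6 = 11007/272000


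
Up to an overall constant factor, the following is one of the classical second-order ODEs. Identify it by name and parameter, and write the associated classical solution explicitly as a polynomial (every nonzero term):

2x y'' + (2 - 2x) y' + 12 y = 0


All three coefficients share the factor 2; dividing through by 2 gives  x y'' + (1 - x) y' + 6 y = 0.
This matches the Laguerre equation x y'' + (1 - x) y' + n y = 0 with n = 6; the polynomial solution is L_6(x).
With y = sum_k a_k x^k, matching x^k gives (k+1)k a_{k+1} + (k+1) a_{k+1} - k a_k + n a_k = 0, i.e. (k+1)^2 a_{k+1} = (k - n) a_k = (k - 6) a_k. The right side vanishes at k = 6, so the series terminates at degree 6.
Standard normalization L_n(0) = 1 gives a_0 = 1. Work upward with a_{k+1} = (k - 6) a_k / (k+1)^2:
  a_1 = (0 - 6)(1) / 1^2 = -6/1 = -6
  a_2 = (1 - 6)(-6) / 2^2 = 30/4 = 15/2
  a_3 = (2 - 6)(15/2) / 3^2 = -30/9 = -10/3
  a_4 = (3 - 6)(-10/3) / 4^2 = 10/16 = 5/8
  a_5 = (4 - 6)(5/8) / 5^2 = (-5/4)/25 = -1/20
  a_6 = (5 - 6)(-1/20) / 6^2 = (1/20)/36 = 1/720
Hence L_6(x) = x^6/720 - x^5/20 + 5 x^4/8 - 10 x^3/3 + 15 x^2/2 - 6 x + 1.

L_6(x); series = x^6/720 - x^5/20 + 5 x^4/8 - 10 x^3/3 + 15 x^2/2 - 6 x + 1


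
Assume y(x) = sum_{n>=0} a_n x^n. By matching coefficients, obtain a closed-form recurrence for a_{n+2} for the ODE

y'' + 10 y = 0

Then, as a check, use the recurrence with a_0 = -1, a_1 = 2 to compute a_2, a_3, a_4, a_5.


Substitute y = sum_n a_n x^n into y'' + (const) y = 0.
y''(x) = sum_{n>=0} (n+2)(n+1) a_{n+2} x^n.
The ODE becomes sum_n [(n+2)(n+1) a_{n+2} + 10 a_n] x^n = 0.
Setting each coefficient to zero gives the recurrence:
  (n+2)(n+1) a_{n+2} + 10 a_n = 0,
  a_{n+2} = -10 / ((n+1)(n+2)) a_n.

Check with a_0 = -1, a_1 = 2 (apply the recurrence for n = 0, 1, 2, 3): a_0 = -1, a_1 = 2, a_2 = 5, a_3 = -10/3, a_4 = -25/6, a_5 = 5/3.

a_{n+2} = -10/((n+1)(n+2)) * a_n; check: a_0 = -1, a_1 = 2, a_2 = 5, a_3 = -10/3, a_4 = -25/6, a_5 = 5/3


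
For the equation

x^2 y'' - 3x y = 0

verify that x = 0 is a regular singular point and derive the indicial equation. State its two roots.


Divide by x^2 to reach normal form y'' + P_1(x) y' + P_2(x) y = 0 with P_1(x) = 0 and P_2(x) = -3/x.
x = 0 is a singular point because the y-coefficient -3/x has a pole at x = 0.
It is a regular singular point because x P_1(x) = p(x) = 0 and x^2 P_2(x) = q(x) = -3x are polynomials, hence analytic at x = 0.
p(0) = 0,  q(0) = 0.
Indicial equation: r(r-1) + p(0) r + q(0) = 0, i.e. r^2 + (p(0) - 1) r + q(0) = 0, i.e. r^2 - 1 r = 0.
Discriminant: (-1)^2 - 4(0) = 1, so r = (1 ± 1)/2.
Solving: r_1 = 1, r_2 = 0.

indicial: r^2 - 1 r = 0; roots r_1 = 1, r_2 = 0


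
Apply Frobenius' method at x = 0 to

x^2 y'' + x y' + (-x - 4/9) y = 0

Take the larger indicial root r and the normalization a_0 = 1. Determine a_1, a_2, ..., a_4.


Write in Frobenius form y'' + (p(x)/x) y' + (q(x)/x^2) y = 0:
  p(x) = 1,  q(x) = -x - 4/9.
Indicial equation: r(r-1) + (1) r + (-4/9) = 0 -> roots r_1 = 2/3, r_2 = -2/3.
Take r = r_1 = 2/3. Let y(x) = x^r sum_{n>=0} a_n x^n with a_0 = 1.
Substitute y = x^r sum a_n x^n and match x^{r+n}. The recurrence is
  D(n) a_n - 1 a_{n-1} = 0,  where D(n) = (r+n)(r+n-1) + (1)(r+n) + (-4/9).
  a_n = 1 / D(n) * a_{n-1}.
Since the indicial polynomial factors as (r - r_1)(r - r_2), D(n) = (r_1 + n - r_1)(r_1 + n - r_2) = n(n + 4/3).
Evaluating step by step (a_0 = 1):
  n = 1: D(1) = 1(1 + 4/3) = 7/3; numerator = 1(1) = 1; a_1 = (1)/(7/3) = 3/7
  n = 2: D(2) = 2(2 + 4/3) = 20/3; numerator = 1(3/7) = 3/7; a_2 = (3/7)/(20/3) = 9/140
  n = 3: D(3) = 3(3 + 4/3) = 13; numerator = 1(9/140) = 9/140; a_3 = (9/140)/(13) = 9/1820
  n = 4: D(4) = 4(4 + 4/3) = 64/3; numerator = 1(9/1820) = 9/1820; a_4 = (9/1820)/(64/3) = 27/116480

r = 2/3; a_0 = 1; a_1 = 3/7; a_2 = 9/140; a_3 = 9/1820; a_4 = 27/116480


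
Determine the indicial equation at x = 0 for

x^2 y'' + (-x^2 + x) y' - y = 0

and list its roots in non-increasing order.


Divide by x^2 to reach normal form y'' + P_1(x) y' + P_2(x) y = 0 with P_1(x) = -1 + 1/x and P_2(x) = -1/x^2.
x = 0 is a singular point because the y'-coefficient -1 + 1/x has a pole at x = 0 and the y-coefficient -1/x^2 has a pole at x = 0.
It is a regular singular point because x P_1(x) = p(x) = 1 - x and x^2 P_2(x) = q(x) = -1 are polynomials, hence analytic at x = 0.
p(0) = 1,  q(0) = -1.
Indicial equation: r(r-1) + p(0) r + q(0) = 0, i.e. r^2 + (p(0) - 1) r + q(0) = 0, i.e. r^2 - 1 = 0.
Discriminant: (0)^2 - 4(-1) = 4, so r = (0 ± 2)/2.
Solving: r_1 = 1, r_2 = -1.

indicial: r^2 - 1 = 0; roots r_1 = 1, r_2 = -1


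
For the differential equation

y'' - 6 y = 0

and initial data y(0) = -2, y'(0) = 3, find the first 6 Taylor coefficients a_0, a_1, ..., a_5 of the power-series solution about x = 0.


Ansatz: y(x) = sum_{n>=0} a_n x^n, so y'(x) = sum_{n>=1} n a_n x^(n-1) and y''(x) = sum_{n>=2} n(n-1) a_n x^(n-2).
Substitute into P(x) y'' + Q(x) y' + R(x) y = 0 with P(x) = 1, Q(x) = 0, R(x) = -6, and match powers of x.
Initial conditions: a_0 = -2, a_1 = 3.
Setting the coefficient of each power of x to zero and solving order by order (substituting the coefficients already found):
  x^0: 2 a_2 - 6 a_0 = 0  ->  2 a_2 = 6 a_0 = -12  ->  a_2 = -6
  x^1: 6 a_3 - 6 a_1 = 0  ->  6 a_3 = 6 a_1 = 18  ->  a_3 = 3
  x^2: 12 a_4 - 6 a_2 = 0  ->  12 a_4 = 6 a_2 = -36  ->  a_4 = -3
  x^3: 20 a_5 - 6 a_3 = 0  ->  20 a_5 = 6 a_3 = 18  ->  a_5 = 9/10
Truncated series: y(x) = -2 + 3 x - 6 x^2 + 3 x^3 - 3 x^4 + (9/10) x^5 + O(x^6).

a_0 = -2; a_1 = 3; a_2 = -6; a_3 = 3; a_4 = -3; a_5 = 9/10


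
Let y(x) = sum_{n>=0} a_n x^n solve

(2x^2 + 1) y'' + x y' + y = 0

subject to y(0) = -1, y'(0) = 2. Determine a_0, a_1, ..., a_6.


Ansatz: y(x) = sum_{n>=0} a_n x^n, so y'(x) = sum_{n>=1} n a_n x^(n-1) and y''(x) = sum_{n>=2} n(n-1) a_n x^(n-2).
Substitute into P(x) y'' + Q(x) y' + R(x) y = 0 with P(x) = 2x^2 + 1, Q(x) = x, R(x) = 1, and match powers of x.
Initial conditions: a_0 = -1, a_1 = 2.
Setting the coefficient of each power of x to zero and solving order by order (substituting the coefficients already found):
  x^0: 2 a_2 + a_0 = 0  ->  2 a_2 = -a_0 = 1  ->  a_2 = 1/2
  x^1: 6 a_3 + 2 a_1 = 0  ->  6 a_3 = -2 a_1 = -4  ->  a_3 = -2/3
  x^2: 12 a_4 + 7 a_2 = 0  ->  12 a_4 = -7 a_2 = -7/2  ->  a_4 = -7/24
  x^3: 20 a_5 + 16 a_3 = 0  ->  20 a_5 = -16 a_3 = 32/3  ->  a_5 = 8/15
  x^4: 30 a_6 + 29 a_4 = 0  ->  30 a_6 = -29 a_4 = 203/24  ->  a_6 = 203/720
Truncated series: y(x) = -1 + 2 x + (1/2) x^2 - (2/3) x^3 - (7/24) x^4 + (8/15) x^5 + (203/720) x^6 + O(x^7).

a_0 = -1; a_1 = 2; a_2 = 1/2; a_3 = -2/3; a_4 = -7/24; a_5 = 8/15; a_6 = 203/720


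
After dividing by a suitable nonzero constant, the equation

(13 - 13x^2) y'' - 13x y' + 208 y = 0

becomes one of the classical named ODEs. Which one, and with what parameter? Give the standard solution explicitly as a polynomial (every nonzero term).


All three coefficients share the factor 13; dividing through by 13 gives  (1 - x^2) y'' - x y' + 16 y = 0.
This matches the Chebyshev equation (1 - x^2) y'' - x y' + n^2 y = 0 (note the -x y' term, not -2x y') with n^2 = 16, so n = 4; the polynomial solution is T_4(x).
With y = sum_k a_k x^k, matching x^k gives (k+2)(k+1) a_{k+2} = (k^2 - n^2) a_k = (k - 4)(k + 4) a_k. The right side vanishes at k = 4, so the series with the parity of 4 terminates at degree 4.
Standard normalization: leading coefficient of T_n is 2^(n-1), so a_4 = 2^3 = 8. Work downward with a_k = (k+1)(k+2) a_{k+2} / ((k - 4)(k + 4)):
  a_2 = (3)(4)(8) / ((2 - 4)(2 + 4)) = 96/(-12) = -8
  a_0 = (1)(2)(-8) / ((0 - 4)(0 + 4)) = -16/(-16) = 1
Hence T_4(x) = 8 x^4 - 8 x^2 + 1.

T_4(x); series = 8 x^4 - 8 x^2 + 1


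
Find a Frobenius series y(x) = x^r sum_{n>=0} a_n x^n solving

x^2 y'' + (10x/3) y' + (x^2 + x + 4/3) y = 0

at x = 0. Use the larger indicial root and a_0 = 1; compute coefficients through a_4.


Write in Frobenius form y'' + (p(x)/x) y' + (q(x)/x^2) y = 0:
  p(x) = 10/3,  q(x) = x^2 + x + 4/3.
Indicial equation: r(r-1) + (10/3) r + (4/3) = 0 -> roots r_1 = -1, r_2 = -4/3.
Take r = r_1 = -1. Let y(x) = x^r sum_{n>=0} a_n x^n with a_0 = 1.
Substitute y = x^r sum a_n x^n and match x^{r+n}. The recurrence is
  D(n) a_n + 1 a_{n-1} + 1 a_{n-2} = 0,  where D(n) = (r+n)(r+n-1) + (10/3)(r+n) + (4/3).
  a_n = [-1 a_{n-1} - 1 a_{n-2}] / D(n).
Since the indicial polynomial factors as (r - r_1)(r - r_2), D(n) = (r_1 + n - r_1)(r_1 + n - r_2) = n(n + 1/3).
Evaluating step by step (a_0 = 1):
  n = 1: D(1) = 1(1 + 1/3) = 4/3; numerator = -1(1) = -1; a_1 = (-1)/(4/3) = -3/4
  n = 2: D(2) = 2(2 + 1/3) = 14/3; numerator = -1(-3/4) - 1(1) = -1/4; a_2 = (-1/4)/(14/3) = -3/56
  n = 3: D(3) = 3(3 + 1/3) = 10; numerator = -1(-3/56) - 1(-3/4) = 45/56; a_3 = (45/56)/(10) = 9/112
  n = 4: D(4) = 4(4 + 1/3) = 52/3; numerator = -1(9/112) - 1(-3/56) = -3/112; a_4 = (-3/112)/(52/3) = -9/5824

r = -1; a_0 = 1; a_1 = -3/4; a_2 = -3/56; a_3 = 9/112; a_4 = -9/5824


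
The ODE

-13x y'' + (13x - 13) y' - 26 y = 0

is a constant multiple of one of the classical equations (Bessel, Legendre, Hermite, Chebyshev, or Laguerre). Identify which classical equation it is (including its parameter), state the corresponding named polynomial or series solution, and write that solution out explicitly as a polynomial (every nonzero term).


All three coefficients share the factor -13; dividing through by -13 gives  x y'' + (1 - x) y' + 2 y = 0.
This matches the Laguerre equation x y'' + (1 - x) y' + n y = 0 with n = 2; the polynomial solution is L_2(x).
With y = sum_k a_k x^k, matching x^k gives (k+1)k a_{k+1} + (k+1) a_{k+1} - k a_k + n a_k = 0, i.e. (k+1)^2 a_{k+1} = (k - n) a_k = (k - 2) a_k. The right side vanishes at k = 2, so the series terminates at degree 2.
Standard normalization L_n(0) = 1 gives a_0 = 1. Work upward with a_{k+1} = (k - 2) a_k / (k+1)^2:
  a_1 = (0 - 2)(1) / 1^2 = -2/1 = -2
  a_2 = (1 - 2)(-2) / 2^2 = 2/4 = 1/2
Hence L_2(x) = x^2/2 - 2 x + 1.

L_2(x); series = x^2/2 - 2 x + 1


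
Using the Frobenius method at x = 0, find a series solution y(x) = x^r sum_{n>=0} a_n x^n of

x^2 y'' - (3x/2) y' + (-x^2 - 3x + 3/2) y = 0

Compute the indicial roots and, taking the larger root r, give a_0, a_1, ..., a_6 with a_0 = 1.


Write in Frobenius form y'' + (p(x)/x) y' + (q(x)/x^2) y = 0:
  p(x) = -3/2,  q(x) = -x^2 - 3x + 3/2.
Indicial equation: r(r-1) + (-3/2) r + (3/2) = 0 -> roots r_1 = 3/2, r_2 = 1.
Take r = r_1 = 3/2. Let y(x) = x^r sum_{n>=0} a_n x^n with a_0 = 1.
Substitute y = x^r sum a_n x^n and match x^{r+n}. The recurrence is
  D(n) a_n - 3 a_{n-1} - 1 a_{n-2} = 0,  where D(n) = (r+n)(r+n-1) + (-3/2)(r+n) + (3/2).
  a_n = [3 a_{n-1} + 1 a_{n-2}] / D(n).
Since the indicial polynomial factors as (r - r_1)(r - r_2), D(n) = (r_1 + n - r_1)(r_1 + n - r_2) = n(n + 1/2).
Evaluating step by step (a_0 = 1):
  n = 1: D(1) = 1(1 + 1/2) = 3/2; numerator = 3(1) = 3; a_1 = (3)/(3/2) = 2
  n = 2: D(2) = 2(2 + 1/2) = 5; numerator = 3(2) + 1(1) = 7; a_2 = (7)/(5) = 7/5
  n = 3: D(3) = 3(3 + 1/2) = 21/2; numerator = 3(7/5) + 1(2) = 31/5; a_3 = (31/5)/(21/2) = 62/105
  n = 4: D(4) = 4(4 + 1/2) = 18; numerator = 3(62/105) + 1(7/5) = 111/35; a_4 = (111/35)/(18) = 37/210
  n = 5: D(5) = 5(5 + 1/2) = 55/2; numerator = 3(37/210) + 1(62/105) = 47/42; a_5 = (47/42)/(55/2) = 47/1155
  n = 6: D(6) = 6(6 + 1/2) = 39; numerator = 3(47/1155) + 1(37/210) = 689/2310; a_6 = (689/2310)/(39) = 53/6930

r = 3/2; a_0 = 1; a_1 = 2; a_2 = 7/5; a_3 = 62/105; a_4 = 37/210; a_5 = 47/1155; a_6 = 53/6930


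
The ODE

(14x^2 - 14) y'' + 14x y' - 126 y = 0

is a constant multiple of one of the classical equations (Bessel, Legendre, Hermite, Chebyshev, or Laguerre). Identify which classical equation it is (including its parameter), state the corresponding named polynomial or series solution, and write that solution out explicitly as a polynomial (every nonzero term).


All three coefficients share the factor -14; dividing through by -14 gives  (1 - x^2) y'' - x y' + 9 y = 0.
This matches the Chebyshev equation (1 - x^2) y'' - x y' + n^2 y = 0 (note the -x y' term, not -2x y') with n^2 = 9, so n = 3; the polynomial solution is T_3(x).
With y = sum_k a_k x^k, matching x^k gives (k+2)(k+1) a_{k+2} = (k^2 - n^2) a_k = (k - 3)(k + 3) a_k. The right side vanishes at k = 3, so the series with the parity of 3 terminates at degree 3.
Standard normalization: leading coefficient of T_n is 2^(n-1), so a_3 = 2^2 = 4. Work downward with a_k = (k+1)(k+2) a_{k+2} / ((k - 3)(k + 3)):
  a_1 = (2)(3)(4) / ((1 - 3)(1 + 3)) = 24/(-8) = -3
Hence T_3(x) = 4 x^3 - 3 x.

T_3(x); series = 4 x^3 - 3 x


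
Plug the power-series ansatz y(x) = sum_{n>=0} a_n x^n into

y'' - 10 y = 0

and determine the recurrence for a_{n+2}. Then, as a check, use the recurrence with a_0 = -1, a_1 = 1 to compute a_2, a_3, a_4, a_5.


Substitute y = sum_n a_n x^n into y'' + (const) y = 0.
y''(x) = sum_{n>=0} (n+2)(n+1) a_{n+2} x^n.
The ODE becomes sum_n [(n+2)(n+1) a_{n+2} - 10 a_n] x^n = 0.
Setting each coefficient to zero gives the recurrence:
  (n+2)(n+1) a_{n+2} - 10 a_n = 0,
  a_{n+2} = 10 / ((n+1)(n+2)) a_n.

Check with a_0 = -1, a_1 = 1 (apply the recurrence for n = 0, 1, 2, 3): a_0 = -1, a_1 = 1, a_2 = -5, a_3 = 5/3, a_4 = -25/6, a_5 = 5/6.

a_{n+2} = 10/((n+1)(n+2)) * a_n; check: a_0 = -1, a_1 = 1, a_2 = -5, a_3 = 5/3, a_4 = -25/6, a_5 = 5/6


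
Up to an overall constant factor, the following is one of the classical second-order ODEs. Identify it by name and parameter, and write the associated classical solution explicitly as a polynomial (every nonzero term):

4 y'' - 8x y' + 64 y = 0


All three coefficients share the factor 4; dividing through by 4 gives  y'' - 2x y' + 16 y = 0.
This matches the Hermite equation y'' - 2x y' + 2n y = 0 with 2n = 16, so n = 8; the polynomial solution is H_8(x).
With y = sum_k a_k x^k, matching x^k gives (k+2)(k+1) a_{k+2} = 2(k - n) a_k = 2(k - 8) a_k. The right side vanishes at k = 8, so the series with the parity of 8 terminates at degree 8.
Standard normalization: leading coefficient of H_n is 2^n, so a_8 = 2^8 = 256. Work downward with a_k = (k+1)(k+2) a_{k+2} / (2(k - n)):
  a_6 = (7)(8)(256) / (2(6 - 8)) = 14336/(-4) = -3584
  a_4 = (5)(6)(-3584) / (2(4 - 8)) = -107520/(-8) = 13440
  a_2 = (3)(4)(13440) / (2(2 - 8)) = 161280/(-12) = -13440
  a_0 = (1)(2)(-13440) / (2(0 - 8)) = -26880/(-16) = 1680
Hence H_8(x) = 256 x^8 - 3584 x^6 + 13440 x^4 - 13440 x^2 + 1680.

H_8(x); series = 256 x^8 - 3584 x^6 + 13440 x^4 - 13440 x^2 + 1680
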